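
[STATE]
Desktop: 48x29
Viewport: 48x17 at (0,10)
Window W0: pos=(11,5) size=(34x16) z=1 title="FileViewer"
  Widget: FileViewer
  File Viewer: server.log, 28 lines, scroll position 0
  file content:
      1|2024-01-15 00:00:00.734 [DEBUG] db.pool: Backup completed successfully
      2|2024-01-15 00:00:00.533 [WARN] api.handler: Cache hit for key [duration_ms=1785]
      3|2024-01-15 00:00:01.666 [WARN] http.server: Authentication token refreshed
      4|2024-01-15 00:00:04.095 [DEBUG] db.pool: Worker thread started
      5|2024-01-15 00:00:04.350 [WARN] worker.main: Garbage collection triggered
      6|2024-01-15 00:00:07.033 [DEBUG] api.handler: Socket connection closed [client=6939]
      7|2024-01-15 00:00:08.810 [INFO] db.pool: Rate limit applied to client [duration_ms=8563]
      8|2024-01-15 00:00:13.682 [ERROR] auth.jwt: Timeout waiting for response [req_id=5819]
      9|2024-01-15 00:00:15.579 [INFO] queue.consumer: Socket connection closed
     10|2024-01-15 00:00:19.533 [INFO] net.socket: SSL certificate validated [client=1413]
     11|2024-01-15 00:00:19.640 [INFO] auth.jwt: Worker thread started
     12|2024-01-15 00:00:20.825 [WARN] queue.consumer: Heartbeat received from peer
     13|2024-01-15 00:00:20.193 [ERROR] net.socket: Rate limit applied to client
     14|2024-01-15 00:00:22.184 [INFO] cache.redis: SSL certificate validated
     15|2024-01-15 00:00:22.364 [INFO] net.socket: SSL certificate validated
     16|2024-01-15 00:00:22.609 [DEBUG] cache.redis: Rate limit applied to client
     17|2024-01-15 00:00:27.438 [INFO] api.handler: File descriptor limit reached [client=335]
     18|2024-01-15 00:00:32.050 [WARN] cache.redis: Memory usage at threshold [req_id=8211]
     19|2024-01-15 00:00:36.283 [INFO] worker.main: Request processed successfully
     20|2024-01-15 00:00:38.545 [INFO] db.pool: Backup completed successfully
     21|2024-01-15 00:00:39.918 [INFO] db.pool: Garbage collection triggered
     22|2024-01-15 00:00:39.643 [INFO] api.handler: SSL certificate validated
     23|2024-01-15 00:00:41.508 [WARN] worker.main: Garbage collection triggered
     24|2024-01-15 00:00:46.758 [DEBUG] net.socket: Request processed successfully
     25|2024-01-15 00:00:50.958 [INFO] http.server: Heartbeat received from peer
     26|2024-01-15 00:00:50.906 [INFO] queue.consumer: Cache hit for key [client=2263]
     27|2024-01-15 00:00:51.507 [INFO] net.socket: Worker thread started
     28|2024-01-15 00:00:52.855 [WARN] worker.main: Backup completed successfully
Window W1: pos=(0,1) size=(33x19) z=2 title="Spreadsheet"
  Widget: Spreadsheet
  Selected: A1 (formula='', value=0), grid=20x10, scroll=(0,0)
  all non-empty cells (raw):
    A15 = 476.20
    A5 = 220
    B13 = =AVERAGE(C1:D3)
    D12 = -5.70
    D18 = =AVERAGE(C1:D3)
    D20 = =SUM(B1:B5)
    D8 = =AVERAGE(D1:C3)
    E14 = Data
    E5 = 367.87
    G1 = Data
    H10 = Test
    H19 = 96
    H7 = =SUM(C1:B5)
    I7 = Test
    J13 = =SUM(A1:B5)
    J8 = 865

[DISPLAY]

┃  4        0       0       0   ┃66 [WARN] ░┃   
┃  5      220       0       0   ┃95 [DEBUG]░┃   
┃  6        0       0       0   ┃50 [WARN] ░┃   
┃  7        0       0       0   ┃33 [DEBUG]░┃   
┃  8        0       0       0   ┃10 [INFO] ░┃   
┃  9        0       0       0   ┃82 [ERROR]░┃   
┃ 10        0       0       0   ┃79 [INFO] ░┃   
┃ 11        0       0       0   ┃33 [INFO] ░┃   
┃ 12        0       0       0   ┃40 [INFO] ░┃   
┗━━━━━━━━━━━━━━━━━━━━━━━━━━━━━━━┛25 [WARN] ▼┃   
           ┗━━━━━━━━━━━━━━━━━━━━━━━━━━━━━━━━┛   
                                                
                                                
                                                
                                                
                                                
                                                


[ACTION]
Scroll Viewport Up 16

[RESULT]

                                                
┏━━━━━━━━━━━━━━━━━━━━━━━━━━━━━━━┓               
┃ Spreadsheet                   ┃               
┠───────────────────────────────┨               
┃A1:                            ┃               
┃       A       B       C       ┃━━━━━━━━━━━┓   
┃-------------------------------┃           ┃   
┃  1      [0]       0       0   ┃───────────┨   
┃  2        0       0       0   ┃34 [DEBUG]▲┃   
┃  3        0       0       0   ┃33 [WARN] █┃   
┃  4        0       0       0   ┃66 [WARN] ░┃   
┃  5      220       0       0   ┃95 [DEBUG]░┃   
┃  6        0       0       0   ┃50 [WARN] ░┃   
┃  7        0       0       0   ┃33 [DEBUG]░┃   
┃  8        0       0       0   ┃10 [INFO] ░┃   
┃  9        0       0       0   ┃82 [ERROR]░┃   
┃ 10        0       0       0   ┃79 [INFO] ░┃   


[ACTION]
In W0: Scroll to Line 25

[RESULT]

                                                
┏━━━━━━━━━━━━━━━━━━━━━━━━━━━━━━━┓               
┃ Spreadsheet                   ┃               
┠───────────────────────────────┨               
┃A1:                            ┃               
┃       A       B       C       ┃━━━━━━━━━━━┓   
┃-------------------------------┃           ┃   
┃  1      [0]       0       0   ┃───────────┨   
┃  2        0       0       0   ┃38 [INFO] ▲┃   
┃  3        0       0       0   ┃50 [WARN] ░┃   
┃  4        0       0       0   ┃83 [INFO] ░┃   
┃  5      220       0       0   ┃45 [INFO] ░┃   
┃  6        0       0       0   ┃18 [INFO] ░┃   
┃  7        0       0       0   ┃43 [INFO] ░┃   
┃  8        0       0       0   ┃08 [WARN] ░┃   
┃  9        0       0       0   ┃58 [DEBUG]░┃   
┃ 10        0       0       0   ┃58 [INFO] ░┃   


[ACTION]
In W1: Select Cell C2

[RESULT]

                                                
┏━━━━━━━━━━━━━━━━━━━━━━━━━━━━━━━┓               
┃ Spreadsheet                   ┃               
┠───────────────────────────────┨               
┃C2:                            ┃               
┃       A       B       C       ┃━━━━━━━━━━━┓   
┃-------------------------------┃           ┃   
┃  1        0       0       0   ┃───────────┨   
┃  2        0       0     [0]   ┃38 [INFO] ▲┃   
┃  3        0       0       0   ┃50 [WARN] ░┃   
┃  4        0       0       0   ┃83 [INFO] ░┃   
┃  5      220       0       0   ┃45 [INFO] ░┃   
┃  6        0       0       0   ┃18 [INFO] ░┃   
┃  7        0       0       0   ┃43 [INFO] ░┃   
┃  8        0       0       0   ┃08 [WARN] ░┃   
┃  9        0       0       0   ┃58 [DEBUG]░┃   
┃ 10        0       0       0   ┃58 [INFO] ░┃   


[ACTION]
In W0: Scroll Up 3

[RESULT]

                                                
┏━━━━━━━━━━━━━━━━━━━━━━━━━━━━━━━┓               
┃ Spreadsheet                   ┃               
┠───────────────────────────────┨               
┃C2:                            ┃               
┃       A       B       C       ┃━━━━━━━━━━━┓   
┃-------------------------------┃           ┃   
┃  1        0       0       0   ┃───────────┨   
┃  2        0       0     [0]   ┃84 [INFO] ▲┃   
┃  3        0       0       0   ┃64 [INFO] ░┃   
┃  4        0       0       0   ┃09 [DEBUG]░┃   
┃  5      220       0       0   ┃38 [INFO] ░┃   
┃  6        0       0       0   ┃50 [WARN] ░┃   
┃  7        0       0       0   ┃83 [INFO] ░┃   
┃  8        0       0       0   ┃45 [INFO] ░┃   
┃  9        0       0       0   ┃18 [INFO] ░┃   
┃ 10        0       0       0   ┃43 [INFO] ░┃   


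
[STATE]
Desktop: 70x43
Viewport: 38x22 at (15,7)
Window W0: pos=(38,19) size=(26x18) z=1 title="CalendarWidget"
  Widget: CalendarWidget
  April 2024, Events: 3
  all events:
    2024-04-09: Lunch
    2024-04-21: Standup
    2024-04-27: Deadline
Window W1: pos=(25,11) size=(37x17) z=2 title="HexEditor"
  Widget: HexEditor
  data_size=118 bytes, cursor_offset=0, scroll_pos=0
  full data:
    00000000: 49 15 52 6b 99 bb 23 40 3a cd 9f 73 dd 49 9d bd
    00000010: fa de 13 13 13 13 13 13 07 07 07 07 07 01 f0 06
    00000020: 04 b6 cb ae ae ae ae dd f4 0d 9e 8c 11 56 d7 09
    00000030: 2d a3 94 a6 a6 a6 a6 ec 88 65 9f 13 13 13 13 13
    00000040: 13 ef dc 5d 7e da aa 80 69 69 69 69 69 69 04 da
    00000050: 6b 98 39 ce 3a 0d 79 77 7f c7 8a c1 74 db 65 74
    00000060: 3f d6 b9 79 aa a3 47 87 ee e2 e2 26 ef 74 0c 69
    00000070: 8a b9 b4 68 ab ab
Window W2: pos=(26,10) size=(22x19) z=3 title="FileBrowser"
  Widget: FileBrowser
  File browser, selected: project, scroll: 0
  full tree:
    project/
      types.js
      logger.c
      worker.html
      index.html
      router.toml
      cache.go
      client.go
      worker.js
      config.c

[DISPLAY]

                                      
                                      
                                      
           ┏━━━━━━━━━━━━━━━━━━━━┓     
          ┏┃ FileBrowser        ┃━━━━━
          ┃┠────────────────────┨     
          ┠┃> [-] project/      ┃─────
          ┃┃    types.js        ┃99 bb
          ┃┃    logger.c        ┃13 13
          ┃┃    worker.html     ┃ae ae
          ┃┃    index.html      ┃a6 a6
          ┃┃    router.toml     ┃7e da
          ┃┃    cache.go        ┃3a 0d
          ┃┃    client.go       ┃aa a3
          ┃┃    worker.js       ┃ab ab
          ┃┃    config.c        ┃     
          ┃┃                    ┃     
          ┃┃                    ┃     
          ┃┃                    ┃     
          ┃┃                    ┃     
          ┗┃                    ┃━━━━━
           ┗━━━━━━━━━━━━━━━━━━━━┛     


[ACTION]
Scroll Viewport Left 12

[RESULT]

                                      
                                      
                                      
                       ┏━━━━━━━━━━━━━━
                      ┏┃ FileBrowser  
                      ┃┠──────────────
                      ┠┃> [-] project/
                      ┃┃    types.js  
                      ┃┃    logger.c  
                      ┃┃    worker.htm
                      ┃┃    index.html
                      ┃┃    router.tom
                      ┃┃    cache.go  
                      ┃┃    client.go 
                      ┃┃    worker.js 
                      ┃┃    config.c  
                      ┃┃              
                      ┃┃              
                      ┃┃              
                      ┃┃              
                      ┗┃              
                       ┗━━━━━━━━━━━━━━


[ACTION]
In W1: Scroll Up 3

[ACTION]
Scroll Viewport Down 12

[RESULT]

                      ┃┃    cache.go  
                      ┃┃    client.go 
                      ┃┃    worker.js 
                      ┃┃    config.c  
                      ┃┃              
                      ┃┃              
                      ┃┃              
                      ┃┃              
                      ┗┃              
                       ┗━━━━━━━━━━━━━━
                                   ┃  
                                   ┃  
                                   ┃  
                                   ┃  
                                   ┃  
                                   ┃  
                                   ┃  
                                   ┗━━
                                      
                                      
                                      
                                      


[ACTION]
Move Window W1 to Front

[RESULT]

                      ┃00000050  6b 98
                      ┃00000060  3f d6
                      ┃00000070  8a b9
                      ┃               
                      ┃               
                      ┃               
                      ┃               
                      ┃               
                      ┗━━━━━━━━━━━━━━━
                       ┗━━━━━━━━━━━━━━
                                   ┃  
                                   ┃  
                                   ┃  
                                   ┃  
                                   ┃  
                                   ┃  
                                   ┃  
                                   ┗━━
                                      
                                      
                                      
                                      


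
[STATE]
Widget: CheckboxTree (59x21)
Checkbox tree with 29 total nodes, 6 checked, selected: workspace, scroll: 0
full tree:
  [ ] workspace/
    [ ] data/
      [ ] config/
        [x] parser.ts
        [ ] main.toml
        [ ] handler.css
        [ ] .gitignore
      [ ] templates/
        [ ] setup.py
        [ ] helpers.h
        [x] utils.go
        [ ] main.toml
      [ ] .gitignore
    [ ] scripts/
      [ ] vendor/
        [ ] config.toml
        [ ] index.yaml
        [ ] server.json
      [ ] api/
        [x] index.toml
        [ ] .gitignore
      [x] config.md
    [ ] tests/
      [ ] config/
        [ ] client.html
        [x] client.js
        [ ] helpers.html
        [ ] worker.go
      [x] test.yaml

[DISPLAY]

>[-] workspace/                                            
   [-] data/                                               
     [-] config/                                           
       [x] parser.ts                                       
       [ ] main.toml                                       
       [ ] handler.css                                     
       [ ] .gitignore                                      
     [-] templates/                                        
       [ ] setup.py                                        
       [ ] helpers.h                                       
       [x] utils.go                                        
       [ ] main.toml                                       
     [ ] .gitignore                                        
   [-] scripts/                                            
     [ ] vendor/                                           
       [ ] config.toml                                     
       [ ] index.yaml                                      
       [ ] server.json                                     
     [-] api/                                              
       [x] index.toml                                      
       [ ] .gitignore                                      


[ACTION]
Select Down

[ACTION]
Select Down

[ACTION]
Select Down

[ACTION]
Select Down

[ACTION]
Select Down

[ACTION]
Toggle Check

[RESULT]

 [-] workspace/                                            
   [-] data/                                               
     [-] config/                                           
       [x] parser.ts                                       
       [ ] main.toml                                       
>      [x] handler.css                                     
       [ ] .gitignore                                      
     [-] templates/                                        
       [ ] setup.py                                        
       [ ] helpers.h                                       
       [x] utils.go                                        
       [ ] main.toml                                       
     [ ] .gitignore                                        
   [-] scripts/                                            
     [ ] vendor/                                           
       [ ] config.toml                                     
       [ ] index.yaml                                      
       [ ] server.json                                     
     [-] api/                                              
       [x] index.toml                                      
       [ ] .gitignore                                      


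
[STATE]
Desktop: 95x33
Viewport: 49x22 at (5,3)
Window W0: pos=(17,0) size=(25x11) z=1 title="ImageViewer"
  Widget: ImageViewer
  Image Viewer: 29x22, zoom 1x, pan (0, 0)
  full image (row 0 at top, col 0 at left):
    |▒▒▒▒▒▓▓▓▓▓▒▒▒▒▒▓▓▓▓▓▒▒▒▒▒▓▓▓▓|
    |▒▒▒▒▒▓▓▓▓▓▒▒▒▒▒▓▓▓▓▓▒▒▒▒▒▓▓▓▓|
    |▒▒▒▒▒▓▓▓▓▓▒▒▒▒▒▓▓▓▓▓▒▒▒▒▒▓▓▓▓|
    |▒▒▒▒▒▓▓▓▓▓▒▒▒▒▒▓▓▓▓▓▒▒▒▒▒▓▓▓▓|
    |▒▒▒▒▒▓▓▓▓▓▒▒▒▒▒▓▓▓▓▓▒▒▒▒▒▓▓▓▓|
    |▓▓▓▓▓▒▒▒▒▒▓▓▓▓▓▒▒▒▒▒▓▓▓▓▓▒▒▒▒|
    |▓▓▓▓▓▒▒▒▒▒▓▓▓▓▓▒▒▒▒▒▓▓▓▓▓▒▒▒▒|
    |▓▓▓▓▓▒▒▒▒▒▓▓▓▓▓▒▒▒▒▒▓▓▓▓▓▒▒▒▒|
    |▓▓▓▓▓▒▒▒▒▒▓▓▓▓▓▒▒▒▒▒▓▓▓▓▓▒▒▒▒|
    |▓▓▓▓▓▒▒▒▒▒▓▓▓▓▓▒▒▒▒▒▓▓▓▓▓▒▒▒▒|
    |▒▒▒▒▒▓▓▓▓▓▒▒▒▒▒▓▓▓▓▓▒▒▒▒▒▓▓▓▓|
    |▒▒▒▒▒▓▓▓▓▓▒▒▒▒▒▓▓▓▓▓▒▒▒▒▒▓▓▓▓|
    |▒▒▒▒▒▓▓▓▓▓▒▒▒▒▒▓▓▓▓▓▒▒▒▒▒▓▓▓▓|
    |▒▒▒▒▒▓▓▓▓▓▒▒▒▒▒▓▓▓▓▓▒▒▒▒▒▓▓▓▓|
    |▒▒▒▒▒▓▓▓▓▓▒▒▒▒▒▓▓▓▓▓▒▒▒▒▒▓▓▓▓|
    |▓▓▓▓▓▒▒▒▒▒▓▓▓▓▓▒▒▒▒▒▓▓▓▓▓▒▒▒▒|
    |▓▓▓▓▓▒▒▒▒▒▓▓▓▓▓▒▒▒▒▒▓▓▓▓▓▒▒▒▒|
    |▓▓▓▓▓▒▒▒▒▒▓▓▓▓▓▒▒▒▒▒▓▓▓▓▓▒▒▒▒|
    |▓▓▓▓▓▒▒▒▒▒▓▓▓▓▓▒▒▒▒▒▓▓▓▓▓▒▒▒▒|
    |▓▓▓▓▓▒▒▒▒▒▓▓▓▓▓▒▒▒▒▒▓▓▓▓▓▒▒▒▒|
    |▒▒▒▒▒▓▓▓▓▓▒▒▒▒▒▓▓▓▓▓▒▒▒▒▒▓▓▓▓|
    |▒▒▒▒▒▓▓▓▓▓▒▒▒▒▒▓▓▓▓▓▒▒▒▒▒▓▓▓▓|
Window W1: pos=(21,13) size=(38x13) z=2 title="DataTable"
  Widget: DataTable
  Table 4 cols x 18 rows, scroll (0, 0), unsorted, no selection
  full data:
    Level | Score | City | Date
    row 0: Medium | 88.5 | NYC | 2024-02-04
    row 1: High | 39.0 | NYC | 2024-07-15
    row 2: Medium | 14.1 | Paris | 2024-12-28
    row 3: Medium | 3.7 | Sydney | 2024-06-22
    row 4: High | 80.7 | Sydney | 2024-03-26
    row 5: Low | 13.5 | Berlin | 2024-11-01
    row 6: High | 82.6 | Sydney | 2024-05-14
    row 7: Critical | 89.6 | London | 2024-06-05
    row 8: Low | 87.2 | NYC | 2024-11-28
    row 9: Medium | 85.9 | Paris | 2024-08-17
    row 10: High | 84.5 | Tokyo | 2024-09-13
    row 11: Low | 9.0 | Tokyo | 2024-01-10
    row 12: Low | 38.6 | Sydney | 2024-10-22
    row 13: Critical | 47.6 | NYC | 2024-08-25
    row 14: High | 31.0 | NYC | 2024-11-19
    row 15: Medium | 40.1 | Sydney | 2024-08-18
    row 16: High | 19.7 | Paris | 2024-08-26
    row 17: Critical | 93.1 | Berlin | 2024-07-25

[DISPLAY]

            ┃▒▒▒▒▒▓▓▓▓▓▒▒▒▒▒▓▓▓▓▓▒▒▒┃            
            ┃▒▒▒▒▒▓▓▓▓▓▒▒▒▒▒▓▓▓▓▓▒▒▒┃            
            ┃▒▒▒▒▒▓▓▓▓▓▒▒▒▒▒▓▓▓▓▓▒▒▒┃            
            ┃▒▒▒▒▒▓▓▓▓▓▒▒▒▒▒▓▓▓▓▓▒▒▒┃            
            ┃▒▒▒▒▒▓▓▓▓▓▒▒▒▒▒▓▓▓▓▓▒▒▒┃            
            ┃▓▓▓▓▓▒▒▒▒▒▓▓▓▓▓▒▒▒▒▒▓▓▓┃            
            ┃▓▓▓▓▓▒▒▒▒▒▓▓▓▓▓▒▒▒▒▒▓▓▓┃            
            ┗━━━━━━━━━━━━━━━━━━━━━━━┛            
                                                 
                                                 
                ┏━━━━━━━━━━━━━━━━━━━━━━━━━━━━━━━━
                ┃ DataTable                      
                ┠────────────────────────────────
                ┃Level   │Score│City  │Date      
                ┃────────┼─────┼──────┼──────────
                ┃Medium  │88.5 │NYC   │2024-02-04
                ┃High    │39.0 │NYC   │2024-07-15
                ┃Medium  │14.1 │Paris │2024-12-28
                ┃Medium  │3.7  │Sydney│2024-06-22
                ┃High    │80.7 │Sydney│2024-03-26
                ┃Low     │13.5 │Berlin│2024-11-01
                ┃High    │82.6 │Sydney│2024-05-14


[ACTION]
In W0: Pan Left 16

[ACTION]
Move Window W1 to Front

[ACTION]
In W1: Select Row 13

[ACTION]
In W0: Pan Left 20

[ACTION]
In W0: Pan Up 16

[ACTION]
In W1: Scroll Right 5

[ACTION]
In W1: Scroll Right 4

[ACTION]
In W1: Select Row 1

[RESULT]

            ┃▒▒▒▒▒▓▓▓▓▓▒▒▒▒▒▓▓▓▓▓▒▒▒┃            
            ┃▒▒▒▒▒▓▓▓▓▓▒▒▒▒▒▓▓▓▓▓▒▒▒┃            
            ┃▒▒▒▒▒▓▓▓▓▓▒▒▒▒▒▓▓▓▓▓▒▒▒┃            
            ┃▒▒▒▒▒▓▓▓▓▓▒▒▒▒▒▓▓▓▓▓▒▒▒┃            
            ┃▒▒▒▒▒▓▓▓▓▓▒▒▒▒▒▓▓▓▓▓▒▒▒┃            
            ┃▓▓▓▓▓▒▒▒▒▒▓▓▓▓▓▒▒▒▒▒▓▓▓┃            
            ┃▓▓▓▓▓▒▒▒▒▒▓▓▓▓▓▒▒▒▒▒▓▓▓┃            
            ┗━━━━━━━━━━━━━━━━━━━━━━━┛            
                                                 
                                                 
                ┏━━━━━━━━━━━━━━━━━━━━━━━━━━━━━━━━
                ┃ DataTable                      
                ┠────────────────────────────────
                ┃Level   │Score│City  │Date      
                ┃────────┼─────┼──────┼──────────
                ┃Medium  │88.5 │NYC   │2024-02-04
                ┃>igh    │39.0 │NYC   │2024-07-15
                ┃Medium  │14.1 │Paris │2024-12-28
                ┃Medium  │3.7  │Sydney│2024-06-22
                ┃High    │80.7 │Sydney│2024-03-26
                ┃Low     │13.5 │Berlin│2024-11-01
                ┃High    │82.6 │Sydney│2024-05-14


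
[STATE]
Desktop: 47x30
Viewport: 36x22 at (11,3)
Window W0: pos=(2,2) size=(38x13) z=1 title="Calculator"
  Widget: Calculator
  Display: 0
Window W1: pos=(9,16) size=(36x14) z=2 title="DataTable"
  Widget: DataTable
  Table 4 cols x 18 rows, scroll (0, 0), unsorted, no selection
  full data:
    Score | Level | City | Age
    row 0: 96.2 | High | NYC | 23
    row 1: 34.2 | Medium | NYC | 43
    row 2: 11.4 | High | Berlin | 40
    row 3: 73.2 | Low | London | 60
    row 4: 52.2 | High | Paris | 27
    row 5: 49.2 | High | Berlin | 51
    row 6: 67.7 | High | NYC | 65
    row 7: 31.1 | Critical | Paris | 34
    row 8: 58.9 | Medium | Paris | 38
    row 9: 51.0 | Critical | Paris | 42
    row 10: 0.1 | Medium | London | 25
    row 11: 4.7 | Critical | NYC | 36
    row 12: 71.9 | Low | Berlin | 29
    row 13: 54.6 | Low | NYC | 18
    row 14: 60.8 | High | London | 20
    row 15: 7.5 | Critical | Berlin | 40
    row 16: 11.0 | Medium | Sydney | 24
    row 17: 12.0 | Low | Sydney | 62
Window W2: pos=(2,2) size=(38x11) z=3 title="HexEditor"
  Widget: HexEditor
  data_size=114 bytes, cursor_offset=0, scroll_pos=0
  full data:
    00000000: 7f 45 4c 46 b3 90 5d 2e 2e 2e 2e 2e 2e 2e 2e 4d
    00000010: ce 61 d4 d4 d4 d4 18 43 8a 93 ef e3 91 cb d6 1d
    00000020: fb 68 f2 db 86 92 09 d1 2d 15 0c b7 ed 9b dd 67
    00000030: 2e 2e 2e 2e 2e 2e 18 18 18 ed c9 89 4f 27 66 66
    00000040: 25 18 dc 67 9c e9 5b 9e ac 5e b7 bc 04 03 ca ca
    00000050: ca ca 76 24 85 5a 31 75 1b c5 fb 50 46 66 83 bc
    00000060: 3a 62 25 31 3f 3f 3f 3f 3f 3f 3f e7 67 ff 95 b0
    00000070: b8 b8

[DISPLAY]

or                          ┃       
────────────────────────────┨       
  7F 45 4c 46 b3 90 5d 2e  2┃       
  ce 61 d4 d4 d4 d4 18 43  8┃       
  fb 68 f2 db 86 92 09 d1  2┃       
  2e 2e 2e 2e 2e 2e 18 18  1┃       
  25 18 dc 67 9c e9 5b 9e  a┃       
  ca ca 76 24 85 5a 31 75  1┃       
  3a 62 25 31 3f 3f 3f 3f  3┃       
━━━━━━━━━━━━━━━━━━━━━━━━━━━━┛       
│ = │ + │                   ┃       
━━━━━━━━━━━━━━━━━━━━━━━━━━━━┛       
                                    
━━━━━━━━━━━━━━━━━━━━━━━━━━━━━━━━━┓  
DataTable                        ┃  
─────────────────────────────────┨  
core│Level   │City  │Age         ┃  
────┼────────┼──────┼───         ┃  
6.2 │High    │NYC   │23          ┃  
4.2 │Medium  │NYC   │43          ┃  
1.4 │High    │Berlin│40          ┃  
3.2 │Low     │London│60          ┃  


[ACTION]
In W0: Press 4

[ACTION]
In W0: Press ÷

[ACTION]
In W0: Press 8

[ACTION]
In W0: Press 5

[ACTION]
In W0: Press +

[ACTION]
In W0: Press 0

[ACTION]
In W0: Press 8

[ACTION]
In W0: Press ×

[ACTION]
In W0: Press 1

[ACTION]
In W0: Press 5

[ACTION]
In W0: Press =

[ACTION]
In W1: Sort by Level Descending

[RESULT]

or                          ┃       
────────────────────────────┨       
  7F 45 4c 46 b3 90 5d 2e  2┃       
  ce 61 d4 d4 d4 d4 18 43  8┃       
  fb 68 f2 db 86 92 09 d1  2┃       
  2e 2e 2e 2e 2e 2e 18 18  1┃       
  25 18 dc 67 9c e9 5b 9e  a┃       
  ca ca 76 24 85 5a 31 75  1┃       
  3a 62 25 31 3f 3f 3f 3f  3┃       
━━━━━━━━━━━━━━━━━━━━━━━━━━━━┛       
│ = │ + │                   ┃       
━━━━━━━━━━━━━━━━━━━━━━━━━━━━┛       
                                    
━━━━━━━━━━━━━━━━━━━━━━━━━━━━━━━━━┓  
DataTable                        ┃  
─────────────────────────────────┨  
core│Level  ▼│City  │Age         ┃  
────┼────────┼──────┼───         ┃  
4.2 │Medium  │NYC   │43          ┃  
8.9 │Medium  │Paris │38          ┃  
.1  │Medium  │London│25          ┃  
1.0 │Medium  │Sydney│24          ┃  


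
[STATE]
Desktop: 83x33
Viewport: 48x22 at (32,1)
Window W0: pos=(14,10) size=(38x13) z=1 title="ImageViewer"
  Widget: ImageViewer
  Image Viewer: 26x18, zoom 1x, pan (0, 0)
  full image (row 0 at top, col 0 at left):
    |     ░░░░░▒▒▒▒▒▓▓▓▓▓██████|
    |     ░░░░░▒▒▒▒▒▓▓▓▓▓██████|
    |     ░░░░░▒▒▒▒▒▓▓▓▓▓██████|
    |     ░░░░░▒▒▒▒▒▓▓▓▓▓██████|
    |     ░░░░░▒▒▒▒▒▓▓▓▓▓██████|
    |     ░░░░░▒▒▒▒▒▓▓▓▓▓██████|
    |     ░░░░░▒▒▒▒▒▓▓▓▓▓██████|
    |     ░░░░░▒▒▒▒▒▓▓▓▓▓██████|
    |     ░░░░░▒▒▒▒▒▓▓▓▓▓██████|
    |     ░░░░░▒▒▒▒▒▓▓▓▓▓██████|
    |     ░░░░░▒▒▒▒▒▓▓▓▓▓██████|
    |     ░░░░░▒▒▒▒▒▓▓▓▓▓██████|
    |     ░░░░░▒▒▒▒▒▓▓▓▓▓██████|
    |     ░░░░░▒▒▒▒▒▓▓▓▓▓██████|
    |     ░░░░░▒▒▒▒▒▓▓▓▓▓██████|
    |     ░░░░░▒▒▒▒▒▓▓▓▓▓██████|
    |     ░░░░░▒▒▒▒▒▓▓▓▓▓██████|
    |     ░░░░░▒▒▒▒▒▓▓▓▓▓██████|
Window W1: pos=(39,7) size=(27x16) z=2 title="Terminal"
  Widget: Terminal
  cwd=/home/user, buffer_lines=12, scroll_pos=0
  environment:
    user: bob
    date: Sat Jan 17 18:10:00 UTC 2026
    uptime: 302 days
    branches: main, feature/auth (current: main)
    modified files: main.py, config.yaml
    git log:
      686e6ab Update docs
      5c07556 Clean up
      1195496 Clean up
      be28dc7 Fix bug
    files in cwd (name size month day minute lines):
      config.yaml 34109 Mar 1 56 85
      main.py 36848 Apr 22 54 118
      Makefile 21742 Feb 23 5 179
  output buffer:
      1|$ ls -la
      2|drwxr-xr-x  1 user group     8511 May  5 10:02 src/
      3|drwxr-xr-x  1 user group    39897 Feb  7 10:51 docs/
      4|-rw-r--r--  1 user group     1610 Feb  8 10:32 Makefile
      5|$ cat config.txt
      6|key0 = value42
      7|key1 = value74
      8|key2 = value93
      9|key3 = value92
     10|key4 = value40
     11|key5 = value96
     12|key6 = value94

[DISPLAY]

                                                
                                                
                                                
                                                
                                                
                                                
       ┏━━━━━━━━━━━━━━━━━━━━━━━━━┓              
       ┃ Terminal                ┃              
       ┠─────────────────────────┨              
━━━━━━━┃$ ls -la                 ┃              
       ┃drwxr-xr-x  1 user group ┃              
───────┃drwxr-xr-x  1 user group ┃              
▓▓▓████┃-rw-r--r--  1 user group ┃              
▓▓▓████┃$ cat config.txt         ┃              
▓▓▓████┃key0 = value42           ┃              
▓▓▓████┃key1 = value74           ┃              
▓▓▓████┃key2 = value93           ┃              
▓▓▓████┃key3 = value92           ┃              
▓▓▓████┃key4 = value40           ┃              
▓▓▓████┃key5 = value96           ┃              
▓▓▓████┃key6 = value94           ┃              
━━━━━━━┗━━━━━━━━━━━━━━━━━━━━━━━━━┛              


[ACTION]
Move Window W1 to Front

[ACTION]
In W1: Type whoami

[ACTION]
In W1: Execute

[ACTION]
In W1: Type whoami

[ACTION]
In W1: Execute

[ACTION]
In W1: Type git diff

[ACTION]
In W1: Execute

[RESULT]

                                                
                                                
                                                
                                                
                                                
                                                
       ┏━━━━━━━━━━━━━━━━━━━━━━━━━┓              
       ┃ Terminal                ┃              
       ┠─────────────────────────┨              
━━━━━━━┃$ whoami                 ┃              
       ┃bob                      ┃              
───────┃$ whoami                 ┃              
▓▓▓████┃bob                      ┃              
▓▓▓████┃$ git diff               ┃              
▓▓▓████┃diff --git a/main.py b/ma┃              
▓▓▓████┃--- a/main.py            ┃              
▓▓▓████┃+++ b/main.py            ┃              
▓▓▓████┃@@ -1,3 +1,4 @@          ┃              
▓▓▓████┃+# updated               ┃              
▓▓▓████┃ import sys              ┃              
▓▓▓████┃$ █                      ┃              
━━━━━━━┗━━━━━━━━━━━━━━━━━━━━━━━━━┛              


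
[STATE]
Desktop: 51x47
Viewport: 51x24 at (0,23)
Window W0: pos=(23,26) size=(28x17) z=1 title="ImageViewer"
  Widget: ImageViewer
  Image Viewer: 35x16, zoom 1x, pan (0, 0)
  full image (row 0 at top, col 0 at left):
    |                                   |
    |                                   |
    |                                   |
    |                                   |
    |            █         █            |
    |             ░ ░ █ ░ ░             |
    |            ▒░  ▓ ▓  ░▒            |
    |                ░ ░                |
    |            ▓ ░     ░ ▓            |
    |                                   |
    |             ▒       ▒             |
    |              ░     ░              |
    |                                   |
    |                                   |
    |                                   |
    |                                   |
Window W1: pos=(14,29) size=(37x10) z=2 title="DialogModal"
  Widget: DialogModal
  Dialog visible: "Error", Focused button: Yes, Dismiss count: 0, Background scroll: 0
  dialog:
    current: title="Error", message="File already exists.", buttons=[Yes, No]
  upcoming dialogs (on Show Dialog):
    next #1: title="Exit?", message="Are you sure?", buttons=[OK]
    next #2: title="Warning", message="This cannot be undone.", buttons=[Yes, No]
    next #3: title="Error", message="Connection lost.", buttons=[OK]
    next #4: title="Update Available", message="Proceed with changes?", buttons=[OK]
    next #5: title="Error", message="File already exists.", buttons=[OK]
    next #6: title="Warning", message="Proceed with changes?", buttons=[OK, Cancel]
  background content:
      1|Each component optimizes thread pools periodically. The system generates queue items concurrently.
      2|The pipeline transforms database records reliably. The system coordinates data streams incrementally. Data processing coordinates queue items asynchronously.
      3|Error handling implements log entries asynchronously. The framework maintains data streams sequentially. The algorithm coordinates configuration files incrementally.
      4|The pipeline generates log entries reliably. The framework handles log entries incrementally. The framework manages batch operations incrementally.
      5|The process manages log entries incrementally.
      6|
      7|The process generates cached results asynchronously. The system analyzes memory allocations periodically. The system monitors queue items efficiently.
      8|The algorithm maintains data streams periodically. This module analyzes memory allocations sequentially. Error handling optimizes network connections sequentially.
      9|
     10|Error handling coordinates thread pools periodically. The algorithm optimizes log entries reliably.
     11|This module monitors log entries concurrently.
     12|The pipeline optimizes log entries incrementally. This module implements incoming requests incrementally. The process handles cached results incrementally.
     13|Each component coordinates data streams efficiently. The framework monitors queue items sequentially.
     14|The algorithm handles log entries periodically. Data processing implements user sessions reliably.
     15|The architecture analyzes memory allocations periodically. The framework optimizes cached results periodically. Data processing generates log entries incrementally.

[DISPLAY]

                                                   
                                                   
                                                   
                       ┏━━━━━━━━━━━━━━━━━━━━━━━━━━┓
                       ┃ ImageViewer              ┃
                       ┠──────────────────────────┨
              ┏━━━━━━━━━━━━━━━━━━━━━━━━━━━━━━━━━━━┓
              ┃ DialogModal                       ┃
              ┠───────────────────────────────────┨
              ┃Each ┌──────────────────────┐ad poo┃
              ┃The p│        Error         │ase re┃
              ┃Error│ File already exists. │ entri┃
              ┃The p│      [Yes]  No       │tries ┃
              ┃The p└──────────────────────┘es inc┃
              ┃                                   ┃
              ┗━━━━━━━━━━━━━━━━━━━━━━━━━━━━━━━━━━━┛
                       ┃             ▒       ▒    ┃
                       ┃              ░     ░     ┃
                       ┃                          ┃
                       ┗━━━━━━━━━━━━━━━━━━━━━━━━━━┛
                                                   
                                                   
                                                   
                                                   


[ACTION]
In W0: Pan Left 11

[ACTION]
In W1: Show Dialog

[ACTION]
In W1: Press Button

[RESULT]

                                                   
                                                   
                                                   
                       ┏━━━━━━━━━━━━━━━━━━━━━━━━━━┓
                       ┃ ImageViewer              ┃
                       ┠──────────────────────────┨
              ┏━━━━━━━━━━━━━━━━━━━━━━━━━━━━━━━━━━━┓
              ┃ DialogModal                       ┃
              ┠───────────────────────────────────┨
              ┃Each component optimizes thread poo┃
              ┃The pipeline transforms database re┃
              ┃Error handling implements log entri┃
              ┃The pipeline generates log entries ┃
              ┃The process manages log entries inc┃
              ┃                                   ┃
              ┗━━━━━━━━━━━━━━━━━━━━━━━━━━━━━━━━━━━┛
                       ┃             ▒       ▒    ┃
                       ┃              ░     ░     ┃
                       ┃                          ┃
                       ┗━━━━━━━━━━━━━━━━━━━━━━━━━━┛
                                                   
                                                   
                                                   
                                                   
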